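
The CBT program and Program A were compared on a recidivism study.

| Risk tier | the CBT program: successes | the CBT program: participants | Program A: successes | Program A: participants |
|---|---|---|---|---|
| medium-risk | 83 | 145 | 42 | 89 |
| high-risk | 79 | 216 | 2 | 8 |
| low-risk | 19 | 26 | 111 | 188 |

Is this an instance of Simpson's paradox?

Medium-risk: the CBT program 83/145 = 57.2%, Program A 42/89 = 47.2% → the CBT program
High-risk: the CBT program 79/216 = 36.6%, Program A 2/8 = 25.0% → the CBT program
Low-risk: the CBT program 19/26 = 73.1%, Program A 111/188 = 59.0% → the CBT program
Overall: the CBT program 181/387 = 46.8%, Program A 155/285 = 54.4% → Program A
The CBT program wins each risk group but Program A wins overall — the comparison reverses. The CBT program's participants skew toward high-risk, which has a lower base rate.

Yes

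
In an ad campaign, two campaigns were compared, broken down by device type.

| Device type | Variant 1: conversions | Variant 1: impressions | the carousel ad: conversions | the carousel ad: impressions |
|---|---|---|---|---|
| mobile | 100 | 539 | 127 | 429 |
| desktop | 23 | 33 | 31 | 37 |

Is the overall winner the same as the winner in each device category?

Yes

Mobile: Variant 1 100/539 = 18.6%, the carousel ad 127/429 = 29.6% → the carousel ad
Desktop: Variant 1 23/33 = 69.7%, the carousel ad 31/37 = 83.8% → the carousel ad
Overall: Variant 1 123/572 = 21.5%, the carousel ad 158/466 = 33.9% → the carousel ad
The carousel ad wins overall and in every device group — no reversal.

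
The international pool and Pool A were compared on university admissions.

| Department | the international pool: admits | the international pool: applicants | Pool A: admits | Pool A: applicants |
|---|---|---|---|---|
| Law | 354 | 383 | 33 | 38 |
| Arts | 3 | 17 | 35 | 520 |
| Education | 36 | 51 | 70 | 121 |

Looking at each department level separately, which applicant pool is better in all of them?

the international pool

Law: the international pool 354/383 = 92.4%, Pool A 33/38 = 86.8% → the international pool
Arts: the international pool 3/17 = 17.6%, Pool A 35/520 = 6.7% → the international pool
Education: the international pool 36/51 = 70.6%, Pool A 70/121 = 57.9% → the international pool
The international pool has the higher rate in all 3 groups.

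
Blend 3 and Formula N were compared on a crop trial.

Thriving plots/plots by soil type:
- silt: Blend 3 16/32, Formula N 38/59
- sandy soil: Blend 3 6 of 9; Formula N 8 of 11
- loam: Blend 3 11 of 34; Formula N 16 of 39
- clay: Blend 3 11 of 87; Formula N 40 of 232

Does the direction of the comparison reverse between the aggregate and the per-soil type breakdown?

Silt: Blend 3 16/32 = 50.0%, Formula N 38/59 = 64.4% → Formula N
Sandy soil: Blend 3 6/9 = 66.7%, Formula N 8/11 = 72.7% → Formula N
Loam: Blend 3 11/34 = 32.4%, Formula N 16/39 = 41.0% → Formula N
Clay: Blend 3 11/87 = 12.6%, Formula N 40/232 = 17.2% → Formula N
Overall: Blend 3 44/162 = 27.2%, Formula N 102/341 = 29.9% → Formula N
Formula N wins overall and in every soil group — no reversal.

No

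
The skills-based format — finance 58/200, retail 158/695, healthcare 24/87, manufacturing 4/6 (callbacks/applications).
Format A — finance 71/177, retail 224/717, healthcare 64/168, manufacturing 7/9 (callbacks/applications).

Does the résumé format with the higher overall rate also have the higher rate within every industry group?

Finance: the skills-based format 58/200 = 29.0%, Format A 71/177 = 40.1% → Format A
Retail: the skills-based format 158/695 = 22.7%, Format A 224/717 = 31.2% → Format A
Healthcare: the skills-based format 24/87 = 27.6%, Format A 64/168 = 38.1% → Format A
Manufacturing: the skills-based format 4/6 = 66.7%, Format A 7/9 = 77.8% → Format A
Overall: the skills-based format 244/988 = 24.7%, Format A 366/1071 = 34.2% → Format A
Format A wins overall and in every industry group — no reversal.

Yes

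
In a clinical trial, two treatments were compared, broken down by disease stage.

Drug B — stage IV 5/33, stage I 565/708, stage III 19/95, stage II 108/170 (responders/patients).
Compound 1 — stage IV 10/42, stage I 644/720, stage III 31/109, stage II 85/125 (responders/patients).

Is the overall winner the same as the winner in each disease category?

Stage IV: Drug B 5/33 = 15.2%, Compound 1 10/42 = 23.8% → Compound 1
Stage I: Drug B 565/708 = 79.8%, Compound 1 644/720 = 89.4% → Compound 1
Stage III: Drug B 19/95 = 20.0%, Compound 1 31/109 = 28.4% → Compound 1
Stage II: Drug B 108/170 = 63.5%, Compound 1 85/125 = 68.0% → Compound 1
Overall: Drug B 697/1006 = 69.3%, Compound 1 770/996 = 77.3% → Compound 1
Compound 1 wins overall and in every disease group — no reversal.

Yes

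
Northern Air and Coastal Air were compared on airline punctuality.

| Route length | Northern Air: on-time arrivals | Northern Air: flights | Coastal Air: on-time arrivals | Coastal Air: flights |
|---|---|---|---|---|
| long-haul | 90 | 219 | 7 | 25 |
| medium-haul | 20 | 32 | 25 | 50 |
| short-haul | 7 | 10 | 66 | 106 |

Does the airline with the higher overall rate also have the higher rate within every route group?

Long-haul: Northern Air 90/219 = 41.1%, Coastal Air 7/25 = 28.0% → Northern Air
Medium-haul: Northern Air 20/32 = 62.5%, Coastal Air 25/50 = 50.0% → Northern Air
Short-haul: Northern Air 7/10 = 70.0%, Coastal Air 66/106 = 62.3% → Northern Air
Overall: Northern Air 117/261 = 44.8%, Coastal Air 98/181 = 54.1% → Coastal Air
Northern Air wins each route group but Coastal Air wins overall — the comparison reverses. Northern Air's flights skew toward long-haul, which has a lower base rate.

No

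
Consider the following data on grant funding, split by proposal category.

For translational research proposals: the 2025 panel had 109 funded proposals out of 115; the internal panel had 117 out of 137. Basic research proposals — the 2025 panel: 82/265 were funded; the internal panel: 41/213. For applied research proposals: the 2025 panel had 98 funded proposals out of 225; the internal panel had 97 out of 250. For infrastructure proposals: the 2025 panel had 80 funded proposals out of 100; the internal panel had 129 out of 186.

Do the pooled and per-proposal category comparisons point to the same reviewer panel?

Yes

Translational research: the 2025 panel 109/115 = 94.8%, the internal panel 117/137 = 85.4% → the 2025 panel
Basic research: the 2025 panel 82/265 = 30.9%, the internal panel 41/213 = 19.2% → the 2025 panel
Applied research: the 2025 panel 98/225 = 43.6%, the internal panel 97/250 = 38.8% → the 2025 panel
Infrastructure: the 2025 panel 80/100 = 80.0%, the internal panel 129/186 = 69.4% → the 2025 panel
Overall: the 2025 panel 369/705 = 52.3%, the internal panel 384/786 = 48.9% → the 2025 panel
The 2025 panel wins overall and in every proposal group — no reversal.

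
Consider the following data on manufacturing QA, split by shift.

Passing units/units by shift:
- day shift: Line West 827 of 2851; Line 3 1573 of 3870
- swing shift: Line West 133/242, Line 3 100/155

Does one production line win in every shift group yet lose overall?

Day shift: Line West 827/2851 = 29.0%, Line 3 1573/3870 = 40.6% → Line 3
Swing shift: Line West 133/242 = 55.0%, Line 3 100/155 = 64.5% → Line 3
Overall: Line West 960/3093 = 31.0%, Line 3 1673/4025 = 41.6% → Line 3
Line 3 wins overall and in every shift group — no reversal.

No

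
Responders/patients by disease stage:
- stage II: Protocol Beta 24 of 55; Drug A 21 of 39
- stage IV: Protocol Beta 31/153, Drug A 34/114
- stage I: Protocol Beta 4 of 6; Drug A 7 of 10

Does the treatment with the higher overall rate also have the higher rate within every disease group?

Stage II: Protocol Beta 24/55 = 43.6%, Drug A 21/39 = 53.8% → Drug A
Stage IV: Protocol Beta 31/153 = 20.3%, Drug A 34/114 = 29.8% → Drug A
Stage I: Protocol Beta 4/6 = 66.7%, Drug A 7/10 = 70.0% → Drug A
Overall: Protocol Beta 59/214 = 27.6%, Drug A 62/163 = 38.0% → Drug A
Drug A wins overall and in every disease group — no reversal.

Yes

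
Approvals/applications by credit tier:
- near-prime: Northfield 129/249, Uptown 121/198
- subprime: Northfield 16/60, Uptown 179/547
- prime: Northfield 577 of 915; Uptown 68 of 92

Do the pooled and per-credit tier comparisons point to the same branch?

Near-prime: Northfield 129/249 = 51.8%, Uptown 121/198 = 61.1% → Uptown
Subprime: Northfield 16/60 = 26.7%, Uptown 179/547 = 32.7% → Uptown
Prime: Northfield 577/915 = 63.1%, Uptown 68/92 = 73.9% → Uptown
Overall: Northfield 722/1224 = 59.0%, Uptown 368/837 = 44.0% → Northfield
Uptown wins each credit group but Northfield wins overall — the comparison reverses. Uptown's applications skew toward subprime, which has a lower base rate.

No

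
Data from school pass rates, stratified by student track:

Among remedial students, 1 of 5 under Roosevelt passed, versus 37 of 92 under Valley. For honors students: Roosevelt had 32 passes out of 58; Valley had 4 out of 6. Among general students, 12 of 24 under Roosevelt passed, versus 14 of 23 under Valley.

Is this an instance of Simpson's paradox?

Remedial: Roosevelt 1/5 = 20.0%, Valley 37/92 = 40.2% → Valley
Honors: Roosevelt 32/58 = 55.2%, Valley 4/6 = 66.7% → Valley
General: Roosevelt 12/24 = 50.0%, Valley 14/23 = 60.9% → Valley
Overall: Roosevelt 45/87 = 51.7%, Valley 55/121 = 45.5% → Roosevelt
Valley wins each student group but Roosevelt wins overall — the comparison reverses. Valley's students skew toward remedial, which has a lower base rate.

Yes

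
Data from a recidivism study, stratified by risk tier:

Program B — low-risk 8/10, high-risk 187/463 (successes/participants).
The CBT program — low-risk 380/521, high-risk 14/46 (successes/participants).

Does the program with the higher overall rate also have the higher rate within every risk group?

Low-risk: Program B 8/10 = 80.0%, the CBT program 380/521 = 72.9% → Program B
High-risk: Program B 187/463 = 40.4%, the CBT program 14/46 = 30.4% → Program B
Overall: Program B 195/473 = 41.2%, the CBT program 394/567 = 69.5% → the CBT program
Program B wins each risk group but the CBT program wins overall — the comparison reverses. Program B's participants skew toward high-risk, which has a lower base rate.

No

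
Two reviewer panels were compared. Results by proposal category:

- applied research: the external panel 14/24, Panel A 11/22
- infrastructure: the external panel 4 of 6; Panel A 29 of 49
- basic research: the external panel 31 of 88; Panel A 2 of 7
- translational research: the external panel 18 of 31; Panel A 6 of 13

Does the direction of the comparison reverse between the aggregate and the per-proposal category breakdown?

Yes

Applied research: the external panel 14/24 = 58.3%, Panel A 11/22 = 50.0% → the external panel
Infrastructure: the external panel 4/6 = 66.7%, Panel A 29/49 = 59.2% → the external panel
Basic research: the external panel 31/88 = 35.2%, Panel A 2/7 = 28.6% → the external panel
Translational research: the external panel 18/31 = 58.1%, Panel A 6/13 = 46.2% → the external panel
Overall: the external panel 67/149 = 45.0%, Panel A 48/91 = 52.7% → Panel A
The external panel wins each proposal group but Panel A wins overall — the comparison reverses. The external panel's proposals skew toward basic research, which has a lower base rate.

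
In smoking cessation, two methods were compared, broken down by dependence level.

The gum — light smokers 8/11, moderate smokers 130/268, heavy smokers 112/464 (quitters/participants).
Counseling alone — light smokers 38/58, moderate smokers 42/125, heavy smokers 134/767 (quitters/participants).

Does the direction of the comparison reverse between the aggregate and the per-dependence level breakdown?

No

Light smokers: the gum 8/11 = 72.7%, counseling alone 38/58 = 65.5% → the gum
Moderate smokers: the gum 130/268 = 48.5%, counseling alone 42/125 = 33.6% → the gum
Heavy smokers: the gum 112/464 = 24.1%, counseling alone 134/767 = 17.5% → the gum
Overall: the gum 250/743 = 33.6%, counseling alone 214/950 = 22.5% → the gum
The gum wins overall and in every dependence group — no reversal.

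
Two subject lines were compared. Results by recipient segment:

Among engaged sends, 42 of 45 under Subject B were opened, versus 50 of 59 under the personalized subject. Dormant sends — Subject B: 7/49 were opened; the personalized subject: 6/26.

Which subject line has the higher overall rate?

the personalized subject

Engaged: Subject B 42/45 = 93.3%, the personalized subject 50/59 = 84.7% → Subject B
Dormant: Subject B 7/49 = 14.3%, the personalized subject 6/26 = 23.1% → the personalized subject
Overall: Subject B 49/94 = 52.1%, the personalized subject 56/85 = 65.9% → the personalized subject
(Neither sweeps every recipient group, but the personalized subject has the higher pooled rate.)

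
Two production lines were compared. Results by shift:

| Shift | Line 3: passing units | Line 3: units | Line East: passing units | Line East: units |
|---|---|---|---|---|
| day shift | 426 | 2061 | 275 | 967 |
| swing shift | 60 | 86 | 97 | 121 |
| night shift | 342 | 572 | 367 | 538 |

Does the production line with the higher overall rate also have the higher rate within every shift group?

Day shift: Line 3 426/2061 = 20.7%, Line East 275/967 = 28.4% → Line East
Swing shift: Line 3 60/86 = 69.8%, Line East 97/121 = 80.2% → Line East
Night shift: Line 3 342/572 = 59.8%, Line East 367/538 = 68.2% → Line East
Overall: Line 3 828/2719 = 30.5%, Line East 739/1626 = 45.4% → Line East
Line East wins overall and in every shift group — no reversal.

Yes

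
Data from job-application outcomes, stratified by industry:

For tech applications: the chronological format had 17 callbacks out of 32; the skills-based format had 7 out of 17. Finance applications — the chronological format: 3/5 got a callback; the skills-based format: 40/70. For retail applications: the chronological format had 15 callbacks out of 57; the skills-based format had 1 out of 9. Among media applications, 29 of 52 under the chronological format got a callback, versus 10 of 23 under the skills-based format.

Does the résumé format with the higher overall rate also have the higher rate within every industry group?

No

Tech: the chronological format 17/32 = 53.1%, the skills-based format 7/17 = 41.2% → the chronological format
Finance: the chronological format 3/5 = 60.0%, the skills-based format 40/70 = 57.1% → the chronological format
Retail: the chronological format 15/57 = 26.3%, the skills-based format 1/9 = 11.1% → the chronological format
Media: the chronological format 29/52 = 55.8%, the skills-based format 10/23 = 43.5% → the chronological format
Overall: the chronological format 64/146 = 43.8%, the skills-based format 58/119 = 48.7% → the skills-based format
The chronological format wins each industry group but the skills-based format wins overall — the comparison reverses. The chronological format's applications skew toward retail, which has a lower base rate.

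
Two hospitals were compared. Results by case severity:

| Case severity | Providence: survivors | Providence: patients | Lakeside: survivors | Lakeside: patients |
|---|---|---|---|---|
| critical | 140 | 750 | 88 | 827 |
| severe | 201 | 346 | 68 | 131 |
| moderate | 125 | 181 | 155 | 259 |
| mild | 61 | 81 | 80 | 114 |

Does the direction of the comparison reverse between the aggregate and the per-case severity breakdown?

Critical: Providence 140/750 = 18.7%, Lakeside 88/827 = 10.6% → Providence
Severe: Providence 201/346 = 58.1%, Lakeside 68/131 = 51.9% → Providence
Moderate: Providence 125/181 = 69.1%, Lakeside 155/259 = 59.8% → Providence
Mild: Providence 61/81 = 75.3%, Lakeside 80/114 = 70.2% → Providence
Overall: Providence 527/1358 = 38.8%, Lakeside 391/1331 = 29.4% → Providence
Providence wins overall and in every case group — no reversal.

No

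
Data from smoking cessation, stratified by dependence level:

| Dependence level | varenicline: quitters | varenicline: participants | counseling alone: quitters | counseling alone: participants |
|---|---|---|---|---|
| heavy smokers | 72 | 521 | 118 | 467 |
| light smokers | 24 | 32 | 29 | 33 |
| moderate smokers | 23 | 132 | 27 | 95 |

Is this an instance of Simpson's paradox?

Heavy smokers: varenicline 72/521 = 13.8%, counseling alone 118/467 = 25.3% → counseling alone
Light smokers: varenicline 24/32 = 75.0%, counseling alone 29/33 = 87.9% → counseling alone
Moderate smokers: varenicline 23/132 = 17.4%, counseling alone 27/95 = 28.4% → counseling alone
Overall: varenicline 119/685 = 17.4%, counseling alone 174/595 = 29.2% → counseling alone
Counseling alone wins overall and in every dependence group — no reversal.

No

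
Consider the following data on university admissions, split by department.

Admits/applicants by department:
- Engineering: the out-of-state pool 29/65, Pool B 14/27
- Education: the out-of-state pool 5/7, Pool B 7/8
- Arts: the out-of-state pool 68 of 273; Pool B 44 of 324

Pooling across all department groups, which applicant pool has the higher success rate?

Engineering: the out-of-state pool 29/65 = 44.6%, Pool B 14/27 = 51.9% → Pool B
Education: the out-of-state pool 5/7 = 71.4%, Pool B 7/8 = 87.5% → Pool B
Arts: the out-of-state pool 68/273 = 24.9%, Pool B 44/324 = 13.6% → the out-of-state pool
Overall: the out-of-state pool 102/345 = 29.6%, Pool B 65/359 = 18.1% → the out-of-state pool
(Neither sweeps every department group, but the out-of-state pool has the higher pooled rate.)

the out-of-state pool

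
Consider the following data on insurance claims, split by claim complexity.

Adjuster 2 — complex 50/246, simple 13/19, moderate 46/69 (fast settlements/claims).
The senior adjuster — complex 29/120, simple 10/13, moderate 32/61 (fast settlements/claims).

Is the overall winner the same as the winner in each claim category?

No

Complex: Adjuster 2 50/246 = 20.3%, the senior adjuster 29/120 = 24.2% → the senior adjuster
Simple: Adjuster 2 13/19 = 68.4%, the senior adjuster 10/13 = 76.9% → the senior adjuster
Moderate: Adjuster 2 46/69 = 66.7%, the senior adjuster 32/61 = 52.5% → Adjuster 2
Overall: Adjuster 2 109/334 = 32.6%, the senior adjuster 71/194 = 36.6% → the senior adjuster
Neither sweeps: Adjuster 2 wins 1 of 3 groups, the senior adjuster wins 2. The senior adjuster wins overall but not every group — no Simpson reversal.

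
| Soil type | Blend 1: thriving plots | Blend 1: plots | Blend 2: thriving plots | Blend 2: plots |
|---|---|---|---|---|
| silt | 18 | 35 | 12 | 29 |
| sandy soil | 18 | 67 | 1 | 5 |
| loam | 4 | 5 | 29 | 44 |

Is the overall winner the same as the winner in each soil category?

No

Silt: Blend 1 18/35 = 51.4%, Blend 2 12/29 = 41.4% → Blend 1
Sandy soil: Blend 1 18/67 = 26.9%, Blend 2 1/5 = 20.0% → Blend 1
Loam: Blend 1 4/5 = 80.0%, Blend 2 29/44 = 65.9% → Blend 1
Overall: Blend 1 40/107 = 37.4%, Blend 2 42/78 = 53.8% → Blend 2
Blend 1 wins each soil group but Blend 2 wins overall — the comparison reverses. Blend 1's plots skew toward sandy soil, which has a lower base rate.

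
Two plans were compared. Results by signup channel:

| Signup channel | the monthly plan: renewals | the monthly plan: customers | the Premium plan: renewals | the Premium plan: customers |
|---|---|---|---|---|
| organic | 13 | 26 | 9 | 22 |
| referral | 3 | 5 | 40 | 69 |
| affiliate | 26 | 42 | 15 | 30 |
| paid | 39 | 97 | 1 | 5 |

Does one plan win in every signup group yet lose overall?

Yes

Organic: the monthly plan 13/26 = 50.0%, the Premium plan 9/22 = 40.9% → the monthly plan
Referral: the monthly plan 3/5 = 60.0%, the Premium plan 40/69 = 58.0% → the monthly plan
Affiliate: the monthly plan 26/42 = 61.9%, the Premium plan 15/30 = 50.0% → the monthly plan
Paid: the monthly plan 39/97 = 40.2%, the Premium plan 1/5 = 20.0% → the monthly plan
Overall: the monthly plan 81/170 = 47.6%, the Premium plan 65/126 = 51.6% → the Premium plan
The monthly plan wins each signup group but the Premium plan wins overall — the comparison reverses. The monthly plan's customers skew toward paid, which has a lower base rate.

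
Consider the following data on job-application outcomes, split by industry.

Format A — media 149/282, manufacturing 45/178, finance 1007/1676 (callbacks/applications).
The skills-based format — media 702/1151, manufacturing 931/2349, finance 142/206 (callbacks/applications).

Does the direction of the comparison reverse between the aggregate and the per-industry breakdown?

Yes

Media: Format A 149/282 = 52.8%, the skills-based format 702/1151 = 61.0% → the skills-based format
Manufacturing: Format A 45/178 = 25.3%, the skills-based format 931/2349 = 39.6% → the skills-based format
Finance: Format A 1007/1676 = 60.1%, the skills-based format 142/206 = 68.9% → the skills-based format
Overall: Format A 1201/2136 = 56.2%, the skills-based format 1775/3706 = 47.9% → Format A
The skills-based format wins each industry group but Format A wins overall — the comparison reverses. The skills-based format's applications skew toward manufacturing, which has a lower base rate.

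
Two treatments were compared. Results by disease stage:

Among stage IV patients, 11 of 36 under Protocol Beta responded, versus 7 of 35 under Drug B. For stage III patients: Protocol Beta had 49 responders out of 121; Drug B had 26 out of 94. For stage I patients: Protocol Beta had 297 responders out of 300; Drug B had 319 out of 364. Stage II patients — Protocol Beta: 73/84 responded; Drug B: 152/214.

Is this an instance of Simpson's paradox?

No

Stage IV: Protocol Beta 11/36 = 30.6%, Drug B 7/35 = 20.0% → Protocol Beta
Stage III: Protocol Beta 49/121 = 40.5%, Drug B 26/94 = 27.7% → Protocol Beta
Stage I: Protocol Beta 297/300 = 99.0%, Drug B 319/364 = 87.6% → Protocol Beta
Stage II: Protocol Beta 73/84 = 86.9%, Drug B 152/214 = 71.0% → Protocol Beta
Overall: Protocol Beta 430/541 = 79.5%, Drug B 504/707 = 71.3% → Protocol Beta
Protocol Beta wins overall and in every disease group — no reversal.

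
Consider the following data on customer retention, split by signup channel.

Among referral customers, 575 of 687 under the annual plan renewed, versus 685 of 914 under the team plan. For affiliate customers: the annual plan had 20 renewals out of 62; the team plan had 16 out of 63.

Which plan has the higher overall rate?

Referral: the annual plan 575/687 = 83.7%, the team plan 685/914 = 74.9% → the annual plan
Affiliate: the annual plan 20/62 = 32.3%, the team plan 16/63 = 25.4% → the annual plan
Overall: the annual plan 595/749 = 79.4%, the team plan 701/977 = 71.8% → the annual plan

the annual plan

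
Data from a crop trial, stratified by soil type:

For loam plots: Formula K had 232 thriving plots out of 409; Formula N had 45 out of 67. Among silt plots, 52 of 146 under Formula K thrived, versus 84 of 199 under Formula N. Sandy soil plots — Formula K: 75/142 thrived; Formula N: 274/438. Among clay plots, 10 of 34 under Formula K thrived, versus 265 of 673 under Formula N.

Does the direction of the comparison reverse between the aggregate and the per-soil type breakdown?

Yes

Loam: Formula K 232/409 = 56.7%, Formula N 45/67 = 67.2% → Formula N
Silt: Formula K 52/146 = 35.6%, Formula N 84/199 = 42.2% → Formula N
Sandy soil: Formula K 75/142 = 52.8%, Formula N 274/438 = 62.6% → Formula N
Clay: Formula K 10/34 = 29.4%, Formula N 265/673 = 39.4% → Formula N
Overall: Formula K 369/731 = 50.5%, Formula N 668/1377 = 48.5% → Formula K
Formula N wins each soil group but Formula K wins overall — the comparison reverses. Formula N's plots skew toward clay, which has a lower base rate.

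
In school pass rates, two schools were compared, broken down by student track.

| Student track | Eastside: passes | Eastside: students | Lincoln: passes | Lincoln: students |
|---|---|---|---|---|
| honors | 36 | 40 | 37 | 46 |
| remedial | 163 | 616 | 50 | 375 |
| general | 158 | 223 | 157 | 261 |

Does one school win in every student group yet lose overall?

Honors: Eastside 36/40 = 90.0%, Lincoln 37/46 = 80.4% → Eastside
Remedial: Eastside 163/616 = 26.5%, Lincoln 50/375 = 13.3% → Eastside
General: Eastside 158/223 = 70.9%, Lincoln 157/261 = 60.2% → Eastside
Overall: Eastside 357/879 = 40.6%, Lincoln 244/682 = 35.8% → Eastside
Eastside wins overall and in every student group — no reversal.

No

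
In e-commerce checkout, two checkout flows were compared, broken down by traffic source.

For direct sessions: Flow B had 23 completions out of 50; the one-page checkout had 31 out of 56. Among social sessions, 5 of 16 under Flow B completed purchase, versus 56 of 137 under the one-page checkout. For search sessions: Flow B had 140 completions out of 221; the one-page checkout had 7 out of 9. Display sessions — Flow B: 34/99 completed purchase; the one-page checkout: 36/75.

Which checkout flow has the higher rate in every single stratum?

Direct: Flow B 23/50 = 46.0%, the one-page checkout 31/56 = 55.4% → the one-page checkout
Social: Flow B 5/16 = 31.2%, the one-page checkout 56/137 = 40.9% → the one-page checkout
Search: Flow B 140/221 = 63.3%, the one-page checkout 7/9 = 77.8% → the one-page checkout
Display: Flow B 34/99 = 34.3%, the one-page checkout 36/75 = 48.0% → the one-page checkout
The one-page checkout has the higher rate in all 4 groups.

the one-page checkout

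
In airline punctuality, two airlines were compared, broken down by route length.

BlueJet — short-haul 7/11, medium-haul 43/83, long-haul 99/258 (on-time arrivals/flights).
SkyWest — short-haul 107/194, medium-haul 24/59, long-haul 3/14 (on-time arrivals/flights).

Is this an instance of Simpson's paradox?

Short-haul: BlueJet 7/11 = 63.6%, SkyWest 107/194 = 55.2% → BlueJet
Medium-haul: BlueJet 43/83 = 51.8%, SkyWest 24/59 = 40.7% → BlueJet
Long-haul: BlueJet 99/258 = 38.4%, SkyWest 3/14 = 21.4% → BlueJet
Overall: BlueJet 149/352 = 42.3%, SkyWest 134/267 = 50.2% → SkyWest
BlueJet wins each route group but SkyWest wins overall — the comparison reverses. BlueJet's flights skew toward long-haul, which has a lower base rate.

Yes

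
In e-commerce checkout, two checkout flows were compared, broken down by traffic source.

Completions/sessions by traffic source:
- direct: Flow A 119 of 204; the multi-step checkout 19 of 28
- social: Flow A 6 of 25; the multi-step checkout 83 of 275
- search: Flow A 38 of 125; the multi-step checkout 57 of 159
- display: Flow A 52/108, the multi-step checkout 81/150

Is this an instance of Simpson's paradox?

Direct: Flow A 119/204 = 58.3%, the multi-step checkout 19/28 = 67.9% → the multi-step checkout
Social: Flow A 6/25 = 24.0%, the multi-step checkout 83/275 = 30.2% → the multi-step checkout
Search: Flow A 38/125 = 30.4%, the multi-step checkout 57/159 = 35.8% → the multi-step checkout
Display: Flow A 52/108 = 48.1%, the multi-step checkout 81/150 = 54.0% → the multi-step checkout
Overall: Flow A 215/462 = 46.5%, the multi-step checkout 240/612 = 39.2% → Flow A
The multi-step checkout wins each traffic group but Flow A wins overall — the comparison reverses. The multi-step checkout's sessions skew toward social, which has a lower base rate.

Yes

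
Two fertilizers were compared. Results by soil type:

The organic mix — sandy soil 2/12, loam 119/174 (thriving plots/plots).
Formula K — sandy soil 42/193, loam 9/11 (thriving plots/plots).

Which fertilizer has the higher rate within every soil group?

Sandy soil: the organic mix 2/12 = 16.7%, Formula K 42/193 = 21.8% → Formula K
Loam: the organic mix 119/174 = 68.4%, Formula K 9/11 = 81.8% → Formula K
Formula K has the higher rate in both groups.

Formula K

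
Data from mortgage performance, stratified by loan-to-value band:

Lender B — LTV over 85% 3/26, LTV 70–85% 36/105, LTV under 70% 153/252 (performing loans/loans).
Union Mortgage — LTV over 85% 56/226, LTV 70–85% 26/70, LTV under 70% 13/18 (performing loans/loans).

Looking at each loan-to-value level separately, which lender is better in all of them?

Union Mortgage

LTV over 85%: Lender B 3/26 = 11.5%, Union Mortgage 56/226 = 24.8% → Union Mortgage
LTV 70–85%: Lender B 36/105 = 34.3%, Union Mortgage 26/70 = 37.1% → Union Mortgage
LTV under 70%: Lender B 153/252 = 60.7%, Union Mortgage 13/18 = 72.2% → Union Mortgage
Union Mortgage has the higher rate in all 3 groups.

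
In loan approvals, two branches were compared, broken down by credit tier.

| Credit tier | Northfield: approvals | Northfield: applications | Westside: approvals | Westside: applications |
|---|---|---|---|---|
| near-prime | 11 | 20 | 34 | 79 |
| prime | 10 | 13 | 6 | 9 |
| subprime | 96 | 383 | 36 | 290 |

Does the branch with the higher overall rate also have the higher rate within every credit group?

Near-prime: Northfield 11/20 = 55.0%, Westside 34/79 = 43.0% → Northfield
Prime: Northfield 10/13 = 76.9%, Westside 6/9 = 66.7% → Northfield
Subprime: Northfield 96/383 = 25.1%, Westside 36/290 = 12.4% → Northfield
Overall: Northfield 117/416 = 28.1%, Westside 76/378 = 20.1% → Northfield
Northfield wins overall and in every credit group — no reversal.

Yes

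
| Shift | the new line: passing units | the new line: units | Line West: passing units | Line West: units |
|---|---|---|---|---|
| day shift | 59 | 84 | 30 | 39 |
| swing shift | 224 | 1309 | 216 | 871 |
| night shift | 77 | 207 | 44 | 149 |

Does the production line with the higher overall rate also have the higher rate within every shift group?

Day shift: the new line 59/84 = 70.2%, Line West 30/39 = 76.9% → Line West
Swing shift: the new line 224/1309 = 17.1%, Line West 216/871 = 24.8% → Line West
Night shift: the new line 77/207 = 37.2%, Line West 44/149 = 29.5% → the new line
Overall: the new line 360/1600 = 22.5%, Line West 290/1059 = 27.4% → Line West
Neither sweeps: the new line wins 1 of 3 groups, Line West wins 2. Line West wins overall but not every group — no Simpson reversal.

No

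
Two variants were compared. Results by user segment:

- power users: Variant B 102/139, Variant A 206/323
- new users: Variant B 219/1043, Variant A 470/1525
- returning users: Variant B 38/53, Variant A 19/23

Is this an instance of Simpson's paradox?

No

Power users: Variant B 102/139 = 73.4%, Variant A 206/323 = 63.8% → Variant B
New users: Variant B 219/1043 = 21.0%, Variant A 470/1525 = 30.8% → Variant A
Returning users: Variant B 38/53 = 71.7%, Variant A 19/23 = 82.6% → Variant A
Overall: Variant B 359/1235 = 29.1%, Variant A 695/1871 = 37.1% → Variant A
Neither sweeps: Variant B wins 1 of 3 groups, Variant A wins 2. Variant A wins overall but not every group — no Simpson reversal.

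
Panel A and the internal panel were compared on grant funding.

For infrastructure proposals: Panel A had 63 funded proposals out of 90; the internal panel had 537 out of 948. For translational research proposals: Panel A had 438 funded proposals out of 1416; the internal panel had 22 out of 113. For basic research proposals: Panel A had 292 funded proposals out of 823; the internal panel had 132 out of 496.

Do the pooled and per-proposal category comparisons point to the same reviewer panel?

Infrastructure: Panel A 63/90 = 70.0%, the internal panel 537/948 = 56.6% → Panel A
Translational research: Panel A 438/1416 = 30.9%, the internal panel 22/113 = 19.5% → Panel A
Basic research: Panel A 292/823 = 35.5%, the internal panel 132/496 = 26.6% → Panel A
Overall: Panel A 793/2329 = 34.0%, the internal panel 691/1557 = 44.4% → the internal panel
Panel A wins each proposal group but the internal panel wins overall — the comparison reverses. Panel A's proposals skew toward translational research, which has a lower base rate.

No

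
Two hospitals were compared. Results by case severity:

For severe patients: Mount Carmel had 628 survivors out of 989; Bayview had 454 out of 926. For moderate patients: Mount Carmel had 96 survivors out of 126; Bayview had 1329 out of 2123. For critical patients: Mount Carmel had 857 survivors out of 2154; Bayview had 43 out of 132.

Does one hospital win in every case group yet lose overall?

Severe: Mount Carmel 628/989 = 63.5%, Bayview 454/926 = 49.0% → Mount Carmel
Moderate: Mount Carmel 96/126 = 76.2%, Bayview 1329/2123 = 62.6% → Mount Carmel
Critical: Mount Carmel 857/2154 = 39.8%, Bayview 43/132 = 32.6% → Mount Carmel
Overall: Mount Carmel 1581/3269 = 48.4%, Bayview 1826/3181 = 57.4% → Bayview
Mount Carmel wins each case group but Bayview wins overall — the comparison reverses. Mount Carmel's patients skew toward critical, which has a lower base rate.

Yes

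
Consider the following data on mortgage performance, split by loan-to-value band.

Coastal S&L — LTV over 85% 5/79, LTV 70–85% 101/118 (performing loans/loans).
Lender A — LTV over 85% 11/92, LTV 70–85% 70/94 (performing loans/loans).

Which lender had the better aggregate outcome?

Coastal S&L

LTV over 85%: Coastal S&L 5/79 = 6.3%, Lender A 11/92 = 12.0% → Lender A
LTV 70–85%: Coastal S&L 101/118 = 85.6%, Lender A 70/94 = 74.5% → Coastal S&L
Overall: Coastal S&L 106/197 = 53.8%, Lender A 81/186 = 43.5% → Coastal S&L
(Neither sweeps every loan-to-value group, but Coastal S&L has the higher pooled rate.)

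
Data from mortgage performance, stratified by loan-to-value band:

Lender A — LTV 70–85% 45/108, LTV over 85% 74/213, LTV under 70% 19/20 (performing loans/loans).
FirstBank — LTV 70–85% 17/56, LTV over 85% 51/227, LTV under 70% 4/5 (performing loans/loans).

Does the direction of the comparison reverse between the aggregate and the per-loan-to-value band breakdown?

No

LTV 70–85%: Lender A 45/108 = 41.7%, FirstBank 17/56 = 30.4% → Lender A
LTV over 85%: Lender A 74/213 = 34.7%, FirstBank 51/227 = 22.5% → Lender A
LTV under 70%: Lender A 19/20 = 95.0%, FirstBank 4/5 = 80.0% → Lender A
Overall: Lender A 138/341 = 40.5%, FirstBank 72/288 = 25.0% → Lender A
Lender A wins overall and in every loan-to-value group — no reversal.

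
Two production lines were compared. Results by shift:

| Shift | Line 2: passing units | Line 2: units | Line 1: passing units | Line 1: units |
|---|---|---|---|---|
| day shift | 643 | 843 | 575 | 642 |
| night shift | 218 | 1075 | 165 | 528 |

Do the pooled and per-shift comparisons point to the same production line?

Day shift: Line 2 643/843 = 76.3%, Line 1 575/642 = 89.6% → Line 1
Night shift: Line 2 218/1075 = 20.3%, Line 1 165/528 = 31.2% → Line 1
Overall: Line 2 861/1918 = 44.9%, Line 1 740/1170 = 63.2% → Line 1
Line 1 wins overall and in every shift group — no reversal.

Yes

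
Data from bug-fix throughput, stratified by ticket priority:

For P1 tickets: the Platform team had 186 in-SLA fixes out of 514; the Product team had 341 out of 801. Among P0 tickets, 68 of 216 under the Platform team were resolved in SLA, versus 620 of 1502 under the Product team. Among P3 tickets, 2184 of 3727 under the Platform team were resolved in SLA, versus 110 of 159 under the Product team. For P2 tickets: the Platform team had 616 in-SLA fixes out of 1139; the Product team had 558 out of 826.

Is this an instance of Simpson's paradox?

Yes

P1: the Platform team 186/514 = 36.2%, the Product team 341/801 = 42.6% → the Product team
P0: the Platform team 68/216 = 31.5%, the Product team 620/1502 = 41.3% → the Product team
P3: the Platform team 2184/3727 = 58.6%, the Product team 110/159 = 69.2% → the Product team
P2: the Platform team 616/1139 = 54.1%, the Product team 558/826 = 67.6% → the Product team
Overall: the Platform team 3054/5596 = 54.6%, the Product team 1629/3288 = 49.5% → the Platform team
The Product team wins each ticket group but the Platform team wins overall — the comparison reverses. The Product team's tickets skew toward P0, which has a lower base rate.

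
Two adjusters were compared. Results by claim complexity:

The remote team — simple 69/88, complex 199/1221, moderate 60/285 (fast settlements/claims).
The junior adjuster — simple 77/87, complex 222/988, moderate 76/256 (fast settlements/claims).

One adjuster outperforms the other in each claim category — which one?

Simple: the remote team 69/88 = 78.4%, the junior adjuster 77/87 = 88.5% → the junior adjuster
Complex: the remote team 199/1221 = 16.3%, the junior adjuster 222/988 = 22.5% → the junior adjuster
Moderate: the remote team 60/285 = 21.1%, the junior adjuster 76/256 = 29.7% → the junior adjuster
The junior adjuster has the higher rate in all 3 groups.

the junior adjuster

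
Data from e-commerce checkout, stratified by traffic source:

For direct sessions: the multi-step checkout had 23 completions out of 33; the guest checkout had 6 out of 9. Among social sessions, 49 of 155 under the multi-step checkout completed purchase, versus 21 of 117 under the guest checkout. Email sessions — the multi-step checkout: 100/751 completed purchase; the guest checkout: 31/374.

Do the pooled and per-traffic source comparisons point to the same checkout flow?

Yes

Direct: the multi-step checkout 23/33 = 69.7%, the guest checkout 6/9 = 66.7% → the multi-step checkout
Social: the multi-step checkout 49/155 = 31.6%, the guest checkout 21/117 = 17.9% → the multi-step checkout
Email: the multi-step checkout 100/751 = 13.3%, the guest checkout 31/374 = 8.3% → the multi-step checkout
Overall: the multi-step checkout 172/939 = 18.3%, the guest checkout 58/500 = 11.6% → the multi-step checkout
The multi-step checkout wins overall and in every traffic group — no reversal.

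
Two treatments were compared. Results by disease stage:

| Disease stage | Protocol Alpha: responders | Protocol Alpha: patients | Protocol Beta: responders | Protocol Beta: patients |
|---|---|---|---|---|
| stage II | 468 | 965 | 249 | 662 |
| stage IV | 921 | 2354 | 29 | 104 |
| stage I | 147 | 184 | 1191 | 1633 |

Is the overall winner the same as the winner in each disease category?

No

Stage II: Protocol Alpha 468/965 = 48.5%, Protocol Beta 249/662 = 37.6% → Protocol Alpha
Stage IV: Protocol Alpha 921/2354 = 39.1%, Protocol Beta 29/104 = 27.9% → Protocol Alpha
Stage I: Protocol Alpha 147/184 = 79.9%, Protocol Beta 1191/1633 = 72.9% → Protocol Alpha
Overall: Protocol Alpha 1536/3503 = 43.8%, Protocol Beta 1469/2399 = 61.2% → Protocol Beta
Protocol Alpha wins each disease group but Protocol Beta wins overall — the comparison reverses. Protocol Alpha's patients skew toward stage IV, which has a lower base rate.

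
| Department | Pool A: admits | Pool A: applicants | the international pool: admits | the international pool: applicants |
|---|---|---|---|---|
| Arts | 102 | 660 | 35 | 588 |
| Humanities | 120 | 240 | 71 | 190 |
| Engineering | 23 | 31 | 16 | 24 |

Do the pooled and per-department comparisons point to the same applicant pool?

Arts: Pool A 102/660 = 15.5%, the international pool 35/588 = 6.0% → Pool A
Humanities: Pool A 120/240 = 50.0%, the international pool 71/190 = 37.4% → Pool A
Engineering: Pool A 23/31 = 74.2%, the international pool 16/24 = 66.7% → Pool A
Overall: Pool A 245/931 = 26.3%, the international pool 122/802 = 15.2% → Pool A
Pool A wins overall and in every department group — no reversal.

Yes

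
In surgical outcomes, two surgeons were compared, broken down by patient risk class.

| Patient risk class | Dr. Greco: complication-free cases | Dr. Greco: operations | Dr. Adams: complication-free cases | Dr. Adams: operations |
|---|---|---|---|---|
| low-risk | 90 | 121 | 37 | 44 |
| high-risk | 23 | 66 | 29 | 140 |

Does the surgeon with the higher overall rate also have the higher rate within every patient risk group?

Low-risk: Dr. Greco 90/121 = 74.4%, Dr. Adams 37/44 = 84.1% → Dr. Adams
High-risk: Dr. Greco 23/66 = 34.8%, Dr. Adams 29/140 = 20.7% → Dr. Greco
Overall: Dr. Greco 113/187 = 60.4%, Dr. Adams 66/184 = 35.9% → Dr. Greco
Neither sweeps: Dr. Greco wins 1 of 2 groups, Dr. Adams wins 1. Dr. Greco wins overall but not every group — no Simpson reversal.

No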